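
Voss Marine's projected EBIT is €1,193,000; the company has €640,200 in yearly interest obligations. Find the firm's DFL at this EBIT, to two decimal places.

2.16

Annual interest charges come to €640,200.00.
Degree of financial leverage = EBIT / (EBIT − interest) = €1,193,000 / €552,800.00 = 2.1581.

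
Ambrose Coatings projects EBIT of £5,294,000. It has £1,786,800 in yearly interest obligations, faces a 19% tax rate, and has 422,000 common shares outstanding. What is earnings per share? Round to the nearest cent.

£6.73

Pre-tax income = £5,294,000 − £1,786,800.00 = £3,507,200.00.
After tax at 19%: net income = £3,507,200.00 × 0.81 = £2,840,832.00.
Per share: £2,840,832.00 / 422,000 shares = £6.73.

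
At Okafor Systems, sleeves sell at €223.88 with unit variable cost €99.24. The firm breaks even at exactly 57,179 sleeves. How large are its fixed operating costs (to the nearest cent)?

Unit CM = price − variable cost = €223.88 − €99.24 = €124.64.
Since BE = FC / CM, FC = 57,179 × €124.64 = €7,126,790.56.

€7,126,790.56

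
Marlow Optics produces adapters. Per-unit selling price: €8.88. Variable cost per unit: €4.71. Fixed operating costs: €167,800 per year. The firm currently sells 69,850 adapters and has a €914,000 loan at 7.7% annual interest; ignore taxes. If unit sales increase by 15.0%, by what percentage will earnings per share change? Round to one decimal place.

Total contribution margin = 69,850 × €4.17 = €291,274.50.
EBIT = €291,274.50 − €167,800 = €123,474.50.
After interest of €70,378.00, pre-tax earnings = €53,096.50.
Degree of combined leverage = contribution ÷ (EBIT − I) = €291,274.50 ÷ €53,096.50 = 5.4858.
EPS therefore changes by 5.4858 × (+15.0%) = +82.3%.

+82.3%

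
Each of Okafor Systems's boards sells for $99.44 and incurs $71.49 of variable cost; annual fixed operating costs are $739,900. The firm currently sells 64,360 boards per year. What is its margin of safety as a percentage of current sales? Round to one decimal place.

Unit CM = price − variable cost = $99.44 − $71.49 = $27.95. Break-even units = $739,900 ÷ $27.95 = 26,472.27; break-even revenue = 26,472.27 × $99.44 = $2,632,402.72.
Current sales = 64,360 × $99.44 = $6,399,958.40.
Margin of safety = ($6,399,958.40 − $2,632,402.72) ÷ $6,399,958.40 = 58.9%.

58.9%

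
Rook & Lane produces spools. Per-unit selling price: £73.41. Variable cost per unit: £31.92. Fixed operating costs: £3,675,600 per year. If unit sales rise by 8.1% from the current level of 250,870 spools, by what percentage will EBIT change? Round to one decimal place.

Total contribution margin = 250,870 × £41.49 = £10,408,596.30.
Operating income = contribution − fixed costs = £10,408,596.30 − £3,675,600 = £6,732,996.30.
DOL = contribution ÷ EBIT = £10,408,596.30 ÷ £6,732,996.30 = 1.5459.
So EBIT moves 1.5459 × (+8.1%) = +12.5%.

+12.5%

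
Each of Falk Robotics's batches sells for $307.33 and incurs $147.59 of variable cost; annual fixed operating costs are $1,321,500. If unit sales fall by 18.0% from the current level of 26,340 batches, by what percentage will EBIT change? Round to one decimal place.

Contribution at this volume is 26,340 × $159.74 = $4,207,551.60.
Subtracting fixed costs: EBIT = $4,207,551.60 − $1,321,500 = $2,886,051.60.
So DOL = total CM / EBIT = $4,207,551.60 / $2,886,051.60 = 1.4579.
So EBIT moves 1.4579 × (-18.0%) = -26.2%.

-26.2%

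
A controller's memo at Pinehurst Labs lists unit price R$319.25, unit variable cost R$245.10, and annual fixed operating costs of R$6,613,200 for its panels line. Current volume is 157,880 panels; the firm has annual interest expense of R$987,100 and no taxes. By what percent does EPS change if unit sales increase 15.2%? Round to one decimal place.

Contribution at this volume is 157,880 × R$74.15 = R$11,706,802.00.
Operating income = contribution − fixed costs = R$11,706,802.00 − R$6,613,200 = R$5,093,602.00.
Interest = R$987,100.00, so EBIT − I = R$4,106,502.00.
Degree of combined leverage = contribution ÷ (EBIT − I) = R$11,706,802.00 ÷ R$4,106,502.00 = 2.8508.
EPS therefore changes by 2.8508 × (+15.2%) = +43.3%.

+43.3%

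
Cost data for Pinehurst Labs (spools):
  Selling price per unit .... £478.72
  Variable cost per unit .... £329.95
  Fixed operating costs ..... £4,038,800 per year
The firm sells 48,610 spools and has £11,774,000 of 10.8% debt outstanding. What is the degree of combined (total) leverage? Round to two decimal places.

At 48,610 units, contribution = 48,610 × £148.77 = £7,231,709.70.
Operating income = contribution − fixed costs = £7,231,709.70 − £4,038,800 = £3,192,909.70. Interest = £1,271,592.00.
DOL = £7,231,709.70 ÷ £3,192,909.70 = 2.2649; DFL = £3,192,909.70 ÷ £1,921,317.70 = 1.6618.
Combined leverage = 2.2649 × 1.6618 = 3.7638.

3.76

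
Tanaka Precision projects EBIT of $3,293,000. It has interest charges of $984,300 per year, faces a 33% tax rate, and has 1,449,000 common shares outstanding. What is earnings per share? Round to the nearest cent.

Interest = $984,300.00, so EBT = $3,293,000 − $984,300.00 = $2,308,700.00.
Net income = $2,308,700.00 × (1 − 0.33) = $1,546,829.00.
Per share: $1,546,829.00 / 1,449,000 shares = $1.07.

$1.07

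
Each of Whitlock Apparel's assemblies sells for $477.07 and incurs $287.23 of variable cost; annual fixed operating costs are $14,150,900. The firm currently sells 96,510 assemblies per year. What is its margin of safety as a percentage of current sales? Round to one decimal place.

Contribution margin per unit = $477.07 − $287.23 = $189.84. Break-even units = $14,150,900 ÷ $189.84 = 74,541.19; break-even revenue = 74,541.19 × $477.07 = $35,561,366.75.
Actual sales revenue = 96,510 × $477.07 = $46,042,025.70.
Margin of safety = ($46,042,025.70 − $35,561,366.75) ÷ $46,042,025.70 = 22.8%.

22.8%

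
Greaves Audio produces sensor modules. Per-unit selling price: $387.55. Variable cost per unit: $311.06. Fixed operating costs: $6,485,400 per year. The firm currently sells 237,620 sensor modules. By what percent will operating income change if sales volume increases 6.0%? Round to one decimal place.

+9.3%

At 237,620 units, contribution = 237,620 × $76.49 = $18,175,553.80.
Subtracting fixed costs: EBIT = $18,175,553.80 − $6,485,400 = $11,690,153.80.
So DOL = total CM / EBIT = $18,175,553.80 / $11,690,153.80 = 1.5548.
%ΔEBIT = DOL × %ΔSales = 1.5548 × +6.0% = +9.3%.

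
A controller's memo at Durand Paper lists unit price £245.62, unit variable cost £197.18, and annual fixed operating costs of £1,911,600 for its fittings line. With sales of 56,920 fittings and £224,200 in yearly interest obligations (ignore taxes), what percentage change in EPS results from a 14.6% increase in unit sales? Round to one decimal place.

+64.8%

Contribution at this volume is 56,920 × £48.44 = £2,757,204.80.
Operating income = contribution − fixed costs = £2,757,204.80 − £1,911,600 = £845,604.80.
After interest of £224,200.00, pre-tax earnings = £621,404.80.
DCL = total CM / (EBIT − I) = £2,757,204.80 / £621,404.80 = 4.4371.
%ΔEPS = DCL × %ΔSales = 4.4371 × +14.6% = +64.8%.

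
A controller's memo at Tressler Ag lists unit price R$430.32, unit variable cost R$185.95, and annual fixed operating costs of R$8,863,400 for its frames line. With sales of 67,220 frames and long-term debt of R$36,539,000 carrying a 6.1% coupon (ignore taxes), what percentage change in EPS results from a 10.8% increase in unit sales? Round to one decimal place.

+33.3%

At 67,220 units, contribution = 67,220 × R$244.37 = R$16,426,551.40.
Subtracting fixed costs: EBIT = R$16,426,551.40 − R$8,863,400 = R$7,563,151.40.
Interest = R$2,228,879.00, so EBIT − I = R$5,334,272.40.
Degree of combined leverage = contribution ÷ (EBIT − I) = R$16,426,551.40 ÷ R$5,334,272.40 = 3.0794.
EPS therefore changes by 3.0794 × (+10.8%) = +33.3%.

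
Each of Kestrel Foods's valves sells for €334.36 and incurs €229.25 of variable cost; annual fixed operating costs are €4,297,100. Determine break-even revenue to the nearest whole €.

CM per unit = €334.36 − €229.25 = €105.11; CM ratio = €105.11 / €334.36 = 0.3144.
Break-even revenue = fixed costs × price ÷ CM = €4,297,100 × €334.36 ÷ €105.11 = €13,669,283.

€13,669,283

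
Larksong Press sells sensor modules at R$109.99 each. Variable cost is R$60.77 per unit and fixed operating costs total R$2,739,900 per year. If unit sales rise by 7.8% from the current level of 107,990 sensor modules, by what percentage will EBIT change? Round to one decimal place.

+16.1%

At 107,990 units, contribution = 107,990 × R$49.22 = R$5,315,267.80.
Operating income = contribution − fixed costs = R$5,315,267.80 − R$2,739,900 = R$2,575,367.80.
Degree of operating leverage = R$5,315,267.80 / R$2,575,367.80 = 2.0639.
%ΔEBIT = DOL × %ΔSales = 2.0639 × +7.8% = +16.1%.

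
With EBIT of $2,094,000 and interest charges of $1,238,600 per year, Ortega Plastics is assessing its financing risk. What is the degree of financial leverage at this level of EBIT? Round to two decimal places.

Interest = $1,238,600.00.
DFL = EBIT ÷ (EBIT − I) = $2,094,000 ÷ ($2,094,000 − $1,238,600.00) = $2,094,000 ÷ $855,400.00 = 2.4480.

2.45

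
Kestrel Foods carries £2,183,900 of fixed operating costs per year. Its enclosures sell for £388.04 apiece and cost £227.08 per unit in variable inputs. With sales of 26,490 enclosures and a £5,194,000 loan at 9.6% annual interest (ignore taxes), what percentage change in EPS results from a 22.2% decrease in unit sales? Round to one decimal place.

-59.9%

Total contribution margin = 26,490 × £160.96 = £4,263,830.40.
EBIT = £4,263,830.40 − £2,183,900 = £2,079,930.40.
After interest of £498,624.00, pre-tax earnings = £1,581,306.40.
Degree of combined leverage = contribution ÷ (EBIT − I) = £4,263,830.40 ÷ £1,581,306.40 = 2.6964.
%ΔEPS = DCL × %ΔSales = 2.6964 × -22.2% = -59.9%.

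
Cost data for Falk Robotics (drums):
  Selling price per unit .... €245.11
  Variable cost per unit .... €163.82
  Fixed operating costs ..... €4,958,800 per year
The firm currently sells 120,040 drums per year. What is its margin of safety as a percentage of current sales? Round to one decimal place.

Unit CM = price − variable cost = €245.11 − €163.82 = €81.29. Break-even units = €4,958,800 ÷ €81.29 = 61,001.35; break-even revenue = 61,001.35 × €245.11 = €14,952,041.68.
Current sales = 120,040 × €245.11 = €29,423,004.40.
Margin of safety = (€29,423,004.40 − €14,952,041.68) ÷ €29,423,004.40 = 49.2%.

49.2%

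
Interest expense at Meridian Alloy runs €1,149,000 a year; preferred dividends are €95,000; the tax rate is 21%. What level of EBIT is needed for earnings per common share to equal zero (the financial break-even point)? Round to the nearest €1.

€1,269,253

Grossing the preferred dividend up to pre-tax terms: €95,000 / (1 − 0.21) = €120,253.16.
EPS = 0 when EBIT covers interest plus the pre-tax preferred burden: €1,149,000 + €120,253.16 = €1,269,253.16.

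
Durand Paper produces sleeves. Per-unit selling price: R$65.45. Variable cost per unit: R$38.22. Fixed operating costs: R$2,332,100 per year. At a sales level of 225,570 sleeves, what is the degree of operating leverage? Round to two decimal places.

Total contribution margin = 225,570 × R$27.23 = R$6,142,271.10.
Subtracting fixed costs: EBIT = R$6,142,271.10 − R$2,332,100 = R$3,810,171.10.
So DOL = total CM / EBIT = R$6,142,271.10 / R$3,810,171.10 = 1.6121.

1.61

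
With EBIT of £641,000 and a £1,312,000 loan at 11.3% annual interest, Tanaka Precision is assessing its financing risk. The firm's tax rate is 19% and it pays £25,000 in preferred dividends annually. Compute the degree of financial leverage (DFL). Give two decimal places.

1.39

Annual interest charges come to £148,256.00.
Preferred dividends grossed up pre-tax: £25,000 / (1 − 0.19) = £30,864.20.
DFL = EBIT ÷ [EBIT − I − D_p/(1−t)] = £641,000 ÷ [£641,000 − £148,256.00 − £30,864.20] = £641,000 ÷ £461,879.80 = 1.3878.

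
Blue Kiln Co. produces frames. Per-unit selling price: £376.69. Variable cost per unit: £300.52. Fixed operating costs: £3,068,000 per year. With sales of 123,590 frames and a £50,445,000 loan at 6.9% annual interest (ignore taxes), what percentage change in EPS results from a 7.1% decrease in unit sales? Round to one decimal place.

At 123,590 units, contribution = 123,590 × £76.17 = £9,413,850.30.
EBIT = £9,413,850.30 − £3,068,000 = £6,345,850.30.
After interest of £3,480,705.00, pre-tax earnings = £2,865,145.30.
Degree of combined leverage = contribution ÷ (EBIT − I) = £9,413,850.30 ÷ £2,865,145.30 = 3.2856.
%ΔEPS = DCL × %ΔSales = 3.2856 × -7.1% = -23.3%.

-23.3%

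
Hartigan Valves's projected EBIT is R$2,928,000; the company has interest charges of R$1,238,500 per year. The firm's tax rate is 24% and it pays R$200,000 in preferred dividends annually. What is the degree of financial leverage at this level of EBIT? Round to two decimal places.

2.05

Interest = R$1,238,500.00.
Pre-tax preferred-dividend burden = R$200,000 ÷ (1 − 0.24) = R$263,157.89.
DFL = EBIT ÷ [EBIT − I − D_p/(1−t)] = R$2,928,000 ÷ [R$2,928,000 − R$1,238,500.00 − R$263,157.89] = R$2,928,000 ÷ R$1,426,342.11 = 2.0528.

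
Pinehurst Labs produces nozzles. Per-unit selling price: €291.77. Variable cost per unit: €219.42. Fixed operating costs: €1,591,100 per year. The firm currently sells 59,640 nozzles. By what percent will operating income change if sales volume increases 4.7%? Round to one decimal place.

Contribution at this volume is 59,640 × €72.35 = €4,314,954.00.
Subtracting fixed costs: EBIT = €4,314,954.00 − €1,591,100 = €2,723,854.00.
DOL = contribution ÷ EBIT = €4,314,954.00 ÷ €2,723,854.00 = 1.5841.
So EBIT moves 1.5841 × (+4.7%) = +7.4%.

+7.4%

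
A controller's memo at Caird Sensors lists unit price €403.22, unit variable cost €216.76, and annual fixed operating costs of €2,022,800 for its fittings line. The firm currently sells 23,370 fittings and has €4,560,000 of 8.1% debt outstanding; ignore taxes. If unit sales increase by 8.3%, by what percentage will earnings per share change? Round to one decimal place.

Total contribution margin = 23,370 × €186.46 = €4,357,570.20.
Subtracting fixed costs: EBIT = €4,357,570.20 − €2,022,800 = €2,334,770.20.
Interest = €369,360.00, so EBIT − I = €1,965,410.20.
DCL = total CM / (EBIT − I) = €4,357,570.20 / €1,965,410.20 = 2.2171.
%ΔEPS = DCL × %ΔSales = 2.2171 × +8.3% = +18.4%.

+18.4%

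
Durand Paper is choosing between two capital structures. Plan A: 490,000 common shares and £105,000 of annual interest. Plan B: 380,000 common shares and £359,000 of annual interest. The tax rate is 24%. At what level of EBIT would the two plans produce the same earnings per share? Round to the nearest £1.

£1,236,455

At indifference, (EBIT − 105,000)(1 − t)/490,000 = (EBIT − 359,000)(1 − t)/380,000.
Cancelling (1 − t) and cross-multiplying: 380,000·(EBIT − 105,000) = 490,000·(EBIT − 359,000).
Solving, EBIT = (359,000·490,000 − 105,000·380,000) / (490,000 − 380,000) = 136,010,000,000 / 110,000 = 1,236,454.55.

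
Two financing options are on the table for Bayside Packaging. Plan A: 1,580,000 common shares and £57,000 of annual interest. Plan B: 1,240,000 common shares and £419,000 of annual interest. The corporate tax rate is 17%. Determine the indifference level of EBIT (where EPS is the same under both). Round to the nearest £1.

At indifference, (EBIT − 57,000)(1 − t)/1,580,000 = (EBIT − 419,000)(1 − t)/1,240,000.
Cancelling (1 − t) and cross-multiplying: 1,240,000·(EBIT − 57,000) = 1,580,000·(EBIT − 419,000).
Solving, EBIT = (419,000·1,580,000 − 57,000·1,240,000) / (1,580,000 − 1,240,000) = 591,340,000,000 / 340,000 = 1,739,235.29.

£1,739,235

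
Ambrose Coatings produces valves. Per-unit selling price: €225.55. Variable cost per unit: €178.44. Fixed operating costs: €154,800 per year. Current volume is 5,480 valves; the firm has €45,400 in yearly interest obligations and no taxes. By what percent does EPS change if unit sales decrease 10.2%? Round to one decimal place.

Contribution at this volume is 5,480 × €47.11 = €258,162.80.
Operating income = contribution − fixed costs = €258,162.80 − €154,800 = €103,362.80.
After interest of €45,400.00, pre-tax earnings = €57,962.80.
DCL = total CM / (EBIT − I) = €258,162.80 / €57,962.80 = 4.4539.
EPS therefore changes by 4.4539 × (-10.2%) = -45.4%.

-45.4%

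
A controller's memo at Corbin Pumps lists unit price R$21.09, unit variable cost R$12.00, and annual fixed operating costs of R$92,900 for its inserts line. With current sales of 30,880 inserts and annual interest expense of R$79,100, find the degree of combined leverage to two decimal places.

Total contribution margin = 30,880 × R$9.09 = R$280,699.20.
Operating income = contribution − fixed costs = R$280,699.20 − R$92,900 = R$187,799.20. Interest = R$79,100.00.
DOL = R$280,699.20 ÷ R$187,799.20 = 1.4947; DFL = R$187,799.20 ÷ R$108,699.20 = 1.7277.
Combined leverage = 1.4947 × 1.7277 = 2.5824.

2.58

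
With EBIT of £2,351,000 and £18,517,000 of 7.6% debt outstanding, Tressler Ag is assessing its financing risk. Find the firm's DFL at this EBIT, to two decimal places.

Interest = £1,407,292.00.
DFL = EBIT ÷ (EBIT − I) = £2,351,000 ÷ (£2,351,000 − £1,407,292.00) = £2,351,000 ÷ £943,708.00 = 2.4912.

2.49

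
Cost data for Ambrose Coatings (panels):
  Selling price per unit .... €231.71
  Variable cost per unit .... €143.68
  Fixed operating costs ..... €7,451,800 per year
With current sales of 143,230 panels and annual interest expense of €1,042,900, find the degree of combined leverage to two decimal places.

Total contribution margin = 143,230 × €88.03 = €12,608,536.90.
EBIT = €12,608,536.90 − €7,451,800 = €5,156,736.90. Interest = €1,042,900.00.
DOL = €12,608,536.90 ÷ €5,156,736.90 = 2.4451; DFL = €5,156,736.90 ÷ €4,113,836.90 = 1.2535.
DCL = DOL × DFL = 2.4451 × 1.2535 = 3.0649.

3.06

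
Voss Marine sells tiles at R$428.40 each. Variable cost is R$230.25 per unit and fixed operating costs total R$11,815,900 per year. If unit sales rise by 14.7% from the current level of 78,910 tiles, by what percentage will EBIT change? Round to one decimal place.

Contribution at this volume is 78,910 × R$198.15 = R$15,636,016.50.
Subtracting fixed costs: EBIT = R$15,636,016.50 − R$11,815,900 = R$3,820,116.50.
DOL = contribution ÷ EBIT = R$15,636,016.50 ÷ R$3,820,116.50 = 4.0931.
%ΔEBIT = DOL × %ΔSales = 4.0931 × +14.7% = +60.2%.

+60.2%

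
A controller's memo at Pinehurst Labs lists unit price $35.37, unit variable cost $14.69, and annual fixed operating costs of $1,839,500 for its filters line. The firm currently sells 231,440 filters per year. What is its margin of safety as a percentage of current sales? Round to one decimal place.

Each unit contributes $35.37 − $14.69 = $20.68. Break-even units = $1,839,500 ÷ $20.68 = 88,950.68; break-even revenue = 88,950.68 × $35.37 = $3,146,185.44.
Actual sales revenue = 231,440 × $35.37 = $8,186,032.80.
Margin of safety = ($8,186,032.80 − $3,146,185.44) ÷ $8,186,032.80 = 61.6%.

61.6%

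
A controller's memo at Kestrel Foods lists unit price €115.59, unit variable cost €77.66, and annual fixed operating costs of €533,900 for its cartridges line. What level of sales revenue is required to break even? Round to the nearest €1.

€1,627,037

CM per unit = €115.59 − €77.66 = €37.93; CM ratio = €37.93 / €115.59 = 0.3281.
Break-even revenue = fixed costs × price ÷ CM = €533,900 × €115.59 ÷ €37.93 = €1,627,037.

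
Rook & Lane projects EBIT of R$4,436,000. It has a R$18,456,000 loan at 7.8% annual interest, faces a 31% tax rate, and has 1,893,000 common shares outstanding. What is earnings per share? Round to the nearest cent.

Pre-tax income = R$4,436,000 − R$1,439,568.00 = R$2,996,432.00.
Net income = R$2,996,432.00 × (1 − 0.31) = R$2,067,538.08.
EPS = R$2,067,538.08 ÷ 1,893,000 = R$1.09.

R$1.09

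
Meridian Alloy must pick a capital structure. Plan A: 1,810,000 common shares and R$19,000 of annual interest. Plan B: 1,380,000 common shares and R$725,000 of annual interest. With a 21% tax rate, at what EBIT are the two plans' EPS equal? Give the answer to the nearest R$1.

At indifference, (EBIT − 19,000)(1 − t)/1,810,000 = (EBIT − 725,000)(1 − t)/1,380,000.
Cancelling (1 − t) and cross-multiplying: 1,380,000·(EBIT − 19,000) = 1,810,000·(EBIT − 725,000).
EBIT × (1,810,000 − 1,380,000) = 725,000 × 1,810,000 − 19,000 × 1,380,000 = 1,286,030,000,000, so EBIT = 1,286,030,000,000 ÷ 430,000 = 2,990,767.44.

R$2,990,767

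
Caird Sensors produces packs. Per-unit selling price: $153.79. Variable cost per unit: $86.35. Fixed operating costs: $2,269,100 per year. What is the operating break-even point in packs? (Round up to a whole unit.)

Each unit contributes $153.79 − $86.35 = $67.44.
Break-even Q = $2,269,100 / $67.44 = 33,646.20 → 33,647 packs.

33,647 packs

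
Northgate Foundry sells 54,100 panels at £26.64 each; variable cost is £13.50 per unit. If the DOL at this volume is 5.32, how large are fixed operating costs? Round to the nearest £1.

£577,251

Contribution at this volume is 54,100 × £13.14 = £710,874.00.
Since DOL = CM ÷ EBIT, EBIT = £710,874.00 ÷ 5.32 = £133,622.93.
Fixed costs = CM − EBIT = £710,874.00 − £133,622.93 = £577,251.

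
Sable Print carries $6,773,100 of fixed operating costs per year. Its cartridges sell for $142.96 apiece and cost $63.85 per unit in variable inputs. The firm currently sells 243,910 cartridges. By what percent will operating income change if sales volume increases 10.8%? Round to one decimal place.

+16.6%

Contribution at this volume is 243,910 × $79.11 = $19,295,720.10.
Operating income = contribution − fixed costs = $19,295,720.10 − $6,773,100 = $12,522,620.10.
DOL = contribution ÷ EBIT = $19,295,720.10 ÷ $12,522,620.10 = 1.5409.
So EBIT moves 1.5409 × (+10.8%) = +16.6%.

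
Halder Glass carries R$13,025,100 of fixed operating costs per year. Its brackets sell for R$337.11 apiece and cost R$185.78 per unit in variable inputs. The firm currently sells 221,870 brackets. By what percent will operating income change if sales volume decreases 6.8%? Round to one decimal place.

-11.1%

At 221,870 units, contribution = 221,870 × R$151.33 = R$33,575,587.10.
EBIT = R$33,575,587.10 − R$13,025,100 = R$20,550,487.10.
DOL = contribution ÷ EBIT = R$33,575,587.10 ÷ R$20,550,487.10 = 1.6338.
%ΔEBIT = DOL × %ΔSales = 1.6338 × -6.8% = -11.1%.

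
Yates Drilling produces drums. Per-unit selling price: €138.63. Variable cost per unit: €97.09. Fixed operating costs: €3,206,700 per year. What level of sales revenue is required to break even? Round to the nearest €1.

CM per unit = €138.63 − €97.09 = €41.54; CM ratio = €41.54 / €138.63 = 0.2996.
Break-even sales = FC ÷ CM ratio = €3,206,700 × €138.63 / €41.54 = €10,701,609.

€10,701,609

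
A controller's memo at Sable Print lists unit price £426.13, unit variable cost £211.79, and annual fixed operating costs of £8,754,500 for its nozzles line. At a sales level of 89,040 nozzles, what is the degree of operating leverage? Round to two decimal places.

Total contribution margin = 89,040 × £214.34 = £19,084,833.60.
Operating income = contribution − fixed costs = £19,084,833.60 − £8,754,500 = £10,330,333.60.
DOL = contribution ÷ EBIT = £19,084,833.60 ÷ £10,330,333.60 = 1.8475.

1.85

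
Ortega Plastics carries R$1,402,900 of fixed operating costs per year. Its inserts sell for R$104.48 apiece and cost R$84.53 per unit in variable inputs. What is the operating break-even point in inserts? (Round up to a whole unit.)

70,321 inserts

Contribution margin per unit = R$104.48 − R$84.53 = R$19.95.
Break-even volume = fixed costs ÷ CM per unit = R$1,402,900 ÷ R$19.95 = 70,320.80, so 70,321 inserts.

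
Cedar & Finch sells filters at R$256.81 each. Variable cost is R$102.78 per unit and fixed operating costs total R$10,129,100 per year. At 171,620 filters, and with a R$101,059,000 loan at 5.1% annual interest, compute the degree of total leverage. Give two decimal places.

Total contribution margin = 171,620 × R$154.03 = R$26,434,628.60.
Operating income = contribution − fixed costs = R$26,434,628.60 − R$10,129,100 = R$16,305,528.60. Interest = R$5,154,009.00.
DOL = R$26,434,628.60 ÷ R$16,305,528.60 = 1.6212; DFL = R$16,305,528.60 ÷ R$11,151,519.60 = 1.4622.
DCL = DOL × DFL = 1.6212 × 1.4622 = 2.3705.

2.37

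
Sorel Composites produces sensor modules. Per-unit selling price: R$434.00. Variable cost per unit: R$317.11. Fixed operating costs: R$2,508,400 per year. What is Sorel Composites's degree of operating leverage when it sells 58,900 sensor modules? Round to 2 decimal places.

At 58,900 units, contribution = 58,900 × R$116.89 = R$6,884,821.00.
Operating income = contribution − fixed costs = R$6,884,821.00 − R$2,508,400 = R$4,376,421.00.
DOL = contribution ÷ EBIT = R$6,884,821.00 ÷ R$4,376,421.00 = 1.5732.

1.57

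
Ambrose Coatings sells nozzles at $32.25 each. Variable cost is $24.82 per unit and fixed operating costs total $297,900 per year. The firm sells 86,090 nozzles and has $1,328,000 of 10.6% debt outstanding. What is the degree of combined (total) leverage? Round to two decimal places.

3.18

At 86,090 units, contribution = 86,090 × $7.43 = $639,648.70.
Operating income = contribution − fixed costs = $639,648.70 − $297,900 = $341,748.70. Interest = $140,768.00.
DOL = $639,648.70 ÷ $341,748.70 = 1.8717; DFL = $341,748.70 ÷ $200,980.70 = 1.7004.
DCL = DOL × DFL = 1.8717 × 1.7004 = 3.1826.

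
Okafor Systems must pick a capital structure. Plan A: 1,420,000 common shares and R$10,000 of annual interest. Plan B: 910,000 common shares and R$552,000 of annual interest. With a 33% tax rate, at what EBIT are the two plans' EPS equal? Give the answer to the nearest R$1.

At indifference, (EBIT − 10,000)(1 − t)/1,420,000 = (EBIT − 552,000)(1 − t)/910,000.
The (1 − t) factor cancels: (EBIT − 10,000) × 910,000 = (EBIT − 552,000) × 1,420,000.
Solving, EBIT = (552,000·1,420,000 − 10,000·910,000) / (1,420,000 − 910,000) = 774,740,000,000 / 510,000 = 1,519,098.04.

R$1,519,098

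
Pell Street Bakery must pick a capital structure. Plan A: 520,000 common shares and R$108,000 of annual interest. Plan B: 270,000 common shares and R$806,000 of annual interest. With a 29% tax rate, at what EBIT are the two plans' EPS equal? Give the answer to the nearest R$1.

Set EPS_A = EPS_B: (EBIT − R$108,000)(1 − 0.29) ÷ 520,000 = (EBIT − R$806,000)(1 − 0.29) ÷ 270,000.
Cancelling (1 − t) and cross-multiplying: 270,000·(EBIT − 108,000) = 520,000·(EBIT − 806,000).
Solving, EBIT = (806,000·520,000 − 108,000·270,000) / (520,000 − 270,000) = 389,960,000,000 / 250,000 = 1,559,840.00.

R$1,559,840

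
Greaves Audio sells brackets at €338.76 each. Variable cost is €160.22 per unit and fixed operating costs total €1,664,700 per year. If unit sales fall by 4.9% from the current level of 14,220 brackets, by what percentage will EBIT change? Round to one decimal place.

At 14,220 units, contribution = 14,220 × €178.54 = €2,538,838.80.
Operating income = contribution − fixed costs = €2,538,838.80 − €1,664,700 = €874,138.80.
Degree of operating leverage = €2,538,838.80 / €874,138.80 = 2.9044.
%ΔEBIT = DOL × %ΔSales = 2.9044 × -4.9% = -14.2%.

-14.2%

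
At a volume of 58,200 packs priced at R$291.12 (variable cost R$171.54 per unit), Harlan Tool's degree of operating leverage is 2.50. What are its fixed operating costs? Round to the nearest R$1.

Total contribution margin = 58,200 × R$119.58 = R$6,959,556.00.
Since DOL = CM ÷ EBIT, EBIT = R$6,959,556.00 ÷ 2.50 = R$2,783,822.40.
Fixed costs = CM − EBIT = R$6,959,556.00 − R$2,783,822.40 = R$4,175,734.

R$4,175,734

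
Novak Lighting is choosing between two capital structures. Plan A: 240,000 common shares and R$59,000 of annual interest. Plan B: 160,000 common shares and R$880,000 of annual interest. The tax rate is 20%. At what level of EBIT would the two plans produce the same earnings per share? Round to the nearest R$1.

Set EPS_A = EPS_B: (EBIT − R$59,000)(1 − 0.20) ÷ 240,000 = (EBIT − R$880,000)(1 − 0.20) ÷ 160,000.
Cancelling (1 − t) and cross-multiplying: 160,000·(EBIT − 59,000) = 240,000·(EBIT − 880,000).
EBIT × (240,000 − 160,000) = 880,000 × 240,000 − 59,000 × 160,000 = 201,760,000,000, so EBIT = 201,760,000,000 ÷ 80,000 = 2,522,000.00.

R$2,522,000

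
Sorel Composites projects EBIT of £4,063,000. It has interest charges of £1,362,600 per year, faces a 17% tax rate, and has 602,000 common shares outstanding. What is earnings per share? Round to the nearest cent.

£3.72

Interest = £1,362,600.00, so EBT = £4,063,000 − £1,362,600.00 = £2,700,400.00.
After tax at 17%: net income = £2,700,400.00 × 0.83 = £2,241,332.00.
EPS = £2,241,332.00 ÷ 602,000 = £3.72.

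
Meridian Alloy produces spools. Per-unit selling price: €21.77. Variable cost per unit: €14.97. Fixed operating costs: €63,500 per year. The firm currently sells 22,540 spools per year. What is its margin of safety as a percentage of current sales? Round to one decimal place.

Unit CM = price − variable cost = €21.77 − €14.97 = €6.80. Break-even units = €63,500 ÷ €6.80 = 9,338.24; break-even revenue = 9,338.24 × €21.77 = €203,293.38.
Actual sales revenue = 22,540 × €21.77 = €490,695.80.
Margin of safety = (€490,695.80 − €203,293.38) ÷ €490,695.80 = 58.6%.

58.6%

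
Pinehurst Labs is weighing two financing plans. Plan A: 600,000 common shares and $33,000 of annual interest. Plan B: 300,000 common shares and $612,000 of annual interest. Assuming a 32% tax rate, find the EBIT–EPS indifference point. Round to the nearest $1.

Set EPS_A = EPS_B: (EBIT − $33,000)(1 − 0.32) ÷ 600,000 = (EBIT − $612,000)(1 − 0.32) ÷ 300,000.
Cancelling (1 − t) and cross-multiplying: 300,000·(EBIT − 33,000) = 600,000·(EBIT − 612,000).
Solving, EBIT = (612,000·600,000 − 33,000·300,000) / (600,000 − 300,000) = 357,300,000,000 / 300,000 = 1,191,000.00.

$1,191,000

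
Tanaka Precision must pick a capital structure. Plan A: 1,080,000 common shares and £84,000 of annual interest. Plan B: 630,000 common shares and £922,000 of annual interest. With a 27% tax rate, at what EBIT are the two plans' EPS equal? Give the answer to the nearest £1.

At indifference, (EBIT − 84,000)(1 − t)/1,080,000 = (EBIT − 922,000)(1 − t)/630,000.
The (1 − t) factor cancels: (EBIT − 84,000) × 630,000 = (EBIT − 922,000) × 1,080,000.
EBIT × (1,080,000 − 630,000) = 922,000 × 1,080,000 − 84,000 × 630,000 = 942,840,000,000, so EBIT = 942,840,000,000 ÷ 450,000 = 2,095,200.00.

£2,095,200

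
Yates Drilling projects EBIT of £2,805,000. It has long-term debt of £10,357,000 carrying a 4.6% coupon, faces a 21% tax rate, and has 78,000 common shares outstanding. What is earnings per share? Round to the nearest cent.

Pre-tax income = £2,805,000 − £476,422.00 = £2,328,578.00.
After tax at 21%: net income = £2,328,578.00 × 0.79 = £1,839,576.62.
Per share: £1,839,576.62 / 78,000 shares = £23.58.

£23.58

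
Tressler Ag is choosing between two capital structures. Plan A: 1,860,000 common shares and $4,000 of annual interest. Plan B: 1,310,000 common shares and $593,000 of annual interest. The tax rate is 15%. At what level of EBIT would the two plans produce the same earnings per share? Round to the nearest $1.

$1,995,891

At indifference, (EBIT − 4,000)(1 − t)/1,860,000 = (EBIT − 593,000)(1 − t)/1,310,000.
The (1 − t) factor cancels: (EBIT − 4,000) × 1,310,000 = (EBIT − 593,000) × 1,860,000.
Solving, EBIT = (593,000·1,860,000 − 4,000·1,310,000) / (1,860,000 − 1,310,000) = 1,097,740,000,000 / 550,000 = 1,995,890.91.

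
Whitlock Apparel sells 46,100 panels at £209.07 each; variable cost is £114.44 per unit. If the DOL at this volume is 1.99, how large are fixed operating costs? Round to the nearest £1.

£2,170,261

At 46,100 units, contribution = 46,100 × £94.63 = £4,362,443.00.
DOL = contribution / EBIT, so EBIT = £4,362,443.00 / 1.99 = £2,192,182.41.
Fixed costs = CM − EBIT = £4,362,443.00 − £2,192,182.41 = £2,170,261.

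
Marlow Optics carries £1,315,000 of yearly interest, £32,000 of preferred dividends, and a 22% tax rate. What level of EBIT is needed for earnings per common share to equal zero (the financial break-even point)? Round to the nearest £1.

£1,356,026

Preferred dividends are paid after tax, so their pre-tax equivalent is £32,000 ÷ (1 − 0.22) = £41,025.64.
EPS = 0 when EBIT covers interest plus the pre-tax preferred burden: £1,315,000 + £41,025.64 = £1,356,025.64.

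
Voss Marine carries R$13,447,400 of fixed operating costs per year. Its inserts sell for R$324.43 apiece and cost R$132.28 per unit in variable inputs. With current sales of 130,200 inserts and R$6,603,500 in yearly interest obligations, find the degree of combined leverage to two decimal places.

Contribution at this volume is 130,200 × R$192.15 = R$25,017,930.00.
Subtracting fixed costs: EBIT = R$25,017,930.00 − R$13,447,400 = R$11,570,530.00. Interest = R$6,603,500.00, so EBIT − I = R$4,967,030.00.
Degree of total leverage = total CM / (EBIT − interest) = R$25,017,930.00 / R$4,967,030.00 = 5.0368.

5.04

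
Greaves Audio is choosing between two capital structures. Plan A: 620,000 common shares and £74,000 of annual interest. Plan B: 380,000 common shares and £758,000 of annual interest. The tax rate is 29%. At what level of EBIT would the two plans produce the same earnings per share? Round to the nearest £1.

£1,841,000

Set EPS_A = EPS_B: (EBIT − £74,000)(1 − 0.29) ÷ 620,000 = (EBIT − £758,000)(1 − 0.29) ÷ 380,000.
The (1 − t) factor cancels: (EBIT − 74,000) × 380,000 = (EBIT − 758,000) × 620,000.
Solving, EBIT = (758,000·620,000 − 74,000·380,000) / (620,000 − 380,000) = 441,840,000,000 / 240,000 = 1,841,000.00.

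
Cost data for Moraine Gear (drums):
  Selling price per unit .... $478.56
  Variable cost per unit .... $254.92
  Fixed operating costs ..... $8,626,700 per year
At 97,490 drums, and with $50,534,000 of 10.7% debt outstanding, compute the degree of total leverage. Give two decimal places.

At 97,490 units, contribution = 97,490 × $223.64 = $21,802,663.60.
EBIT = $21,802,663.60 − $8,626,700 = $13,175,963.60. Interest = $5,407,138.00.
DOL = $21,802,663.60 ÷ $13,175,963.60 = 1.6547; DFL = $13,175,963.60 ÷ $7,768,825.60 = 1.6960.
Combined leverage = 1.6547 × 1.6960 = 2.8064.

2.81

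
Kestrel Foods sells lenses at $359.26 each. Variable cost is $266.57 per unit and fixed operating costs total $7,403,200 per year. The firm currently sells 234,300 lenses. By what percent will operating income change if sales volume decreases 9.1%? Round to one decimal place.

Total contribution margin = 234,300 × $92.69 = $21,717,267.00.
Operating income = contribution − fixed costs = $21,717,267.00 − $7,403,200 = $14,314,067.00.
So DOL = total CM / EBIT = $21,717,267.00 / $14,314,067.00 = 1.5172.
%ΔEBIT = DOL × %ΔSales = 1.5172 × -9.1% = -13.8%.

-13.8%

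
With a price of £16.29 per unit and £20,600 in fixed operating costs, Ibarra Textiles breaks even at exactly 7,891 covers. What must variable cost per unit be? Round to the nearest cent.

£13.68

At break-even, FC = Q × (P − VC), so P − VC = £20,600 ÷ 7,891 = £2.6106.
Hence VC = price − CM = £16.29 − £2.6106 = £13.68.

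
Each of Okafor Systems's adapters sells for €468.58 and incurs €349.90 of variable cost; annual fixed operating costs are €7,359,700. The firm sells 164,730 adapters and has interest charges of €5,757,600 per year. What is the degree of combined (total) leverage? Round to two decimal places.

3.04

Contribution at this volume is 164,730 × €118.68 = €19,550,156.40.
EBIT = €19,550,156.40 − €7,359,700 = €12,190,456.40. Interest = €5,757,600.00, so EBIT − I = €6,432,856.40.
DCL = contribution ÷ (EBIT − I) = €19,550,156.40 ÷ €6,432,856.40 = 3.0391.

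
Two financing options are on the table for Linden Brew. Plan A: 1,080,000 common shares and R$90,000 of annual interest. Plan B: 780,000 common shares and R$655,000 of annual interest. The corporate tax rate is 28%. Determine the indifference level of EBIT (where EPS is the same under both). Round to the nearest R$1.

Set EPS_A = EPS_B: (EBIT − R$90,000)(1 − 0.28) ÷ 1,080,000 = (EBIT − R$655,000)(1 − 0.28) ÷ 780,000.
The (1 − t) factor cancels: (EBIT − 90,000) × 780,000 = (EBIT − 655,000) × 1,080,000.
Solving, EBIT = (655,000·1,080,000 − 90,000·780,000) / (1,080,000 − 780,000) = 637,200,000,000 / 300,000 = 2,124,000.00.

R$2,124,000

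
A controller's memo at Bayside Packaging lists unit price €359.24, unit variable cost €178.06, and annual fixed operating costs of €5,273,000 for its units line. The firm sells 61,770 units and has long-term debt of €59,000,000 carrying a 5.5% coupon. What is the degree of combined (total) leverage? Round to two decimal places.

4.19

Contribution at this volume is 61,770 × €181.18 = €11,191,488.60.
Subtracting fixed costs: EBIT = €11,191,488.60 − €5,273,000 = €5,918,488.60. Interest = €3,245,000.00, so EBIT − I = €2,673,488.60.
DCL = contribution ÷ (EBIT − I) = €11,191,488.60 ÷ €2,673,488.60 = 4.1861.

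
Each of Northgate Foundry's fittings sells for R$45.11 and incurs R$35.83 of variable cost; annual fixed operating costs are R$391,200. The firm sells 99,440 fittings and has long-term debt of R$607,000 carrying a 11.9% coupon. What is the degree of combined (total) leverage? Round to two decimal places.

Contribution at this volume is 99,440 × R$9.28 = R$922,803.20.
Subtracting fixed costs: EBIT = R$922,803.20 − R$391,200 = R$531,603.20. Interest = R$72,233.00.
DOL = R$922,803.20 ÷ R$531,603.20 = 1.7359; DFL = R$531,603.20 ÷ R$459,370.20 = 1.1572.
Combined leverage = 1.7359 × 1.1572 = 2.0088.

2.01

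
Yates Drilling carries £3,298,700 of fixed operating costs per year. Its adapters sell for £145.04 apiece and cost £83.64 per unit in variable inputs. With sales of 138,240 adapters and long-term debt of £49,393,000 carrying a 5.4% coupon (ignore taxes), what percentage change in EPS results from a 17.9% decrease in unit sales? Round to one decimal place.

At 138,240 units, contribution = 138,240 × £61.40 = £8,487,936.00.
Operating income = contribution − fixed costs = £8,487,936.00 − £3,298,700 = £5,189,236.00.
Interest = £2,667,222.00, so EBIT − I = £2,522,014.00.
DCL = total CM / (EBIT − I) = £8,487,936.00 / £2,522,014.00 = 3.3655.
%ΔEPS = DCL × %ΔSales = 3.3655 × -17.9% = -60.2%.

-60.2%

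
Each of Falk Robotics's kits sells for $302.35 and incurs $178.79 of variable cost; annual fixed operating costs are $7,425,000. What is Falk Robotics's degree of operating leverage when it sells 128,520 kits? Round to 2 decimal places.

1.88

Contribution at this volume is 128,520 × $123.56 = $15,879,931.20.
EBIT = $15,879,931.20 − $7,425,000 = $8,454,931.20.
DOL = contribution ÷ EBIT = $15,879,931.20 ÷ $8,454,931.20 = 1.8782.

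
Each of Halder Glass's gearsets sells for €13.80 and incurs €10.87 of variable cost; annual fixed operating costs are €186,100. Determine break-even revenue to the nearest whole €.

€876,512

Contribution margin per unit = €13.80 − €10.87 = €2.93, a CM ratio of €2.93 ÷ €13.80 = 0.2123.
Break-even revenue = fixed costs × price ÷ CM = €186,100 × €13.80 ÷ €2.93 = €876,512.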